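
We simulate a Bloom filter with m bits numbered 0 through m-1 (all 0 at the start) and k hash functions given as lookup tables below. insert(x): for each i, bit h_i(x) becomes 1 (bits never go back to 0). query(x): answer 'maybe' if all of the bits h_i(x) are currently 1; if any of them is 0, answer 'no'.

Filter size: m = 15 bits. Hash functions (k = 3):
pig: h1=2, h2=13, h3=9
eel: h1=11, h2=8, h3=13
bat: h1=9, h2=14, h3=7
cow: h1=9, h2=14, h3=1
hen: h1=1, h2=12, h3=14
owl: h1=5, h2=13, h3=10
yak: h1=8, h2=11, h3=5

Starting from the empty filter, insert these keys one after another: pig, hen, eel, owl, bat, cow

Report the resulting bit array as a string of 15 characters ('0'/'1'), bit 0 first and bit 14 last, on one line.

Answer: 011001011111111

Derivation:
Start: bits=000000000000000
After insert 'pig': sets bits 2 9 13 -> bits=001000000100010
After insert 'hen': sets bits 1 12 14 -> bits=011000000100111
After insert 'eel': sets bits 8 11 13 -> bits=011000001101111
After insert 'owl': sets bits 5 10 13 -> bits=011001001111111
After insert 'bat': sets bits 7 9 14 -> bits=011001011111111
After insert 'cow': sets bits 1 9 14 -> bits=011001011111111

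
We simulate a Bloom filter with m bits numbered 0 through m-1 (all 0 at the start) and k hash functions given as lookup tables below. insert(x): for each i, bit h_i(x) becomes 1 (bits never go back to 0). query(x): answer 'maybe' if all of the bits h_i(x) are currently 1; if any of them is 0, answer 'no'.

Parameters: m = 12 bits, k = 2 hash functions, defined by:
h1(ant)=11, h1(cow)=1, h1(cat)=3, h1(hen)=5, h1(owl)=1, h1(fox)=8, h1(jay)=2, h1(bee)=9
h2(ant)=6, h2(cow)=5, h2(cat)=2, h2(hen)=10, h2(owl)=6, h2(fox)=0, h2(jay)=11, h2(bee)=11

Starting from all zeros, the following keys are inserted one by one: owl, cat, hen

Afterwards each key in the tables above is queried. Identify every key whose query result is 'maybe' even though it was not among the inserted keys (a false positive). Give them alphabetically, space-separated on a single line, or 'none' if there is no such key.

Answer: cow

Derivation:
Start: bits=000000000000
After insert 'owl': sets bits 1 6 -> bits=010000100000
After insert 'cat': sets bits 2 3 -> bits=011100100000
After insert 'hen': sets bits 5 10 -> bits=011101100010
Not inserted: ant bee cow fox jay — query each against bits=011101100010:
query ant: checks bit6=1, bit11=0 (has a 0) -> no => not a false positive
query bee: checks bit9=0, bit11=0 (has a 0) -> no => not a false positive
query cow: checks bit1=1, bit5=1 (all 1) -> maybe => FALSE POSITIVE
query fox: checks bit0=0, bit8=0 (has a 0) -> no => not a false positive
query jay: checks bit2=1, bit11=0 (has a 0) -> no => not a false positive
False positives (alphabetical): cow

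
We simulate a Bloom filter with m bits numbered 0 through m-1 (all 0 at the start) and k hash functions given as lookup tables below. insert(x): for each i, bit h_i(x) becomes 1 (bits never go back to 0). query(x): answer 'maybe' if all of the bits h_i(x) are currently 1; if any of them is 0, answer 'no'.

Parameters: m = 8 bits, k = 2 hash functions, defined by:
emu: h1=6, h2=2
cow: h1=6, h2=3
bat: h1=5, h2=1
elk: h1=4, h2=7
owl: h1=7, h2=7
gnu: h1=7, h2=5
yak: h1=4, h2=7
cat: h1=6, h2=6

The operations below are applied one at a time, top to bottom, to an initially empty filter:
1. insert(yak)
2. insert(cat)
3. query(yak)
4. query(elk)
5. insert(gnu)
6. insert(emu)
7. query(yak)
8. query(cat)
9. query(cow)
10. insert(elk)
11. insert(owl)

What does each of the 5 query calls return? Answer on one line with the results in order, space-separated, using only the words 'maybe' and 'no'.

Answer: maybe maybe maybe maybe no

Derivation:
Start: bits=00000000
Op 1: insert yak -> sets bits 4 7 -> bits=00001001
Op 2: insert cat -> sets bits 6 -> bits=00001011
Op 3: query yak -> checks bit4=1, bit7=1 (all 1) -> maybe
Op 4: query elk -> checks bit4=1, bit7=1 (all 1) -> maybe
Op 5: insert gnu -> sets bits 5 7 -> bits=00001111
Op 6: insert emu -> sets bits 2 6 -> bits=00101111
Op 7: query yak -> checks bit4=1, bit7=1 (all 1) -> maybe
Op 8: query cat -> checks bit6=1 (all 1) -> maybe
Op 9: query cow -> checks bit3=0, bit6=1 (has a 0) -> no
Op 10: insert elk -> sets bits 4 7 -> bits=00101111
Op 11: insert owl -> sets bits 7 -> bits=00101111
Query results in order: maybe maybe maybe maybe no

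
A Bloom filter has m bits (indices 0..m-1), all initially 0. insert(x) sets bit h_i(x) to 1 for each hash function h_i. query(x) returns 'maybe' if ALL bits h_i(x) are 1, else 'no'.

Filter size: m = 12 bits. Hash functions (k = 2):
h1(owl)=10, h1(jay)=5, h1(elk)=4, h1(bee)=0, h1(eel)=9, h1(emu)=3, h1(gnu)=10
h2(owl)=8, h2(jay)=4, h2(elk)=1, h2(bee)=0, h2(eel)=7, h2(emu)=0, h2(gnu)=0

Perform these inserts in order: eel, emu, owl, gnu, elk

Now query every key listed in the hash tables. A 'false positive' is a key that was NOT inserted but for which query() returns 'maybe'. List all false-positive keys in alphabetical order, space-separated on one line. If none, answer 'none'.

Start: bits=000000000000
After insert 'eel': sets bits 7 9 -> bits=000000010100
After insert 'emu': sets bits 0 3 -> bits=100100010100
After insert 'owl': sets bits 8 10 -> bits=100100011110
After insert 'gnu': sets bits 0 10 -> bits=100100011110
After insert 'elk': sets bits 1 4 -> bits=110110011110
Not inserted: bee jay — query each against bits=110110011110:
query bee: checks bit0=1 (all 1) -> maybe => FALSE POSITIVE
query jay: checks bit4=1, bit5=0 (has a 0) -> no => not a false positive
False positives (alphabetical): bee

Answer: bee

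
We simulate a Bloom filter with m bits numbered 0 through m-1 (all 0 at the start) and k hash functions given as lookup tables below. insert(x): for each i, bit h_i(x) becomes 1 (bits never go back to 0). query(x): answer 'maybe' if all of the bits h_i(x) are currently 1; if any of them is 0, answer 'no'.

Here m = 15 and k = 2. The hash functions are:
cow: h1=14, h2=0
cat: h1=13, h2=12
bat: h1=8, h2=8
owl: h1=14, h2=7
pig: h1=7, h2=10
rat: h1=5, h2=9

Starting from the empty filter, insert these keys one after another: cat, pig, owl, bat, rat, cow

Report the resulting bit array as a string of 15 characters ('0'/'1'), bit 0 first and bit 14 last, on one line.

Start: bits=000000000000000
After insert 'cat': sets bits 12 13 -> bits=000000000000110
After insert 'pig': sets bits 7 10 -> bits=000000010010110
After insert 'owl': sets bits 7 14 -> bits=000000010010111
After insert 'bat': sets bits 8 -> bits=000000011010111
After insert 'rat': sets bits 5 9 -> bits=000001011110111
After insert 'cow': sets bits 0 14 -> bits=100001011110111

Answer: 100001011110111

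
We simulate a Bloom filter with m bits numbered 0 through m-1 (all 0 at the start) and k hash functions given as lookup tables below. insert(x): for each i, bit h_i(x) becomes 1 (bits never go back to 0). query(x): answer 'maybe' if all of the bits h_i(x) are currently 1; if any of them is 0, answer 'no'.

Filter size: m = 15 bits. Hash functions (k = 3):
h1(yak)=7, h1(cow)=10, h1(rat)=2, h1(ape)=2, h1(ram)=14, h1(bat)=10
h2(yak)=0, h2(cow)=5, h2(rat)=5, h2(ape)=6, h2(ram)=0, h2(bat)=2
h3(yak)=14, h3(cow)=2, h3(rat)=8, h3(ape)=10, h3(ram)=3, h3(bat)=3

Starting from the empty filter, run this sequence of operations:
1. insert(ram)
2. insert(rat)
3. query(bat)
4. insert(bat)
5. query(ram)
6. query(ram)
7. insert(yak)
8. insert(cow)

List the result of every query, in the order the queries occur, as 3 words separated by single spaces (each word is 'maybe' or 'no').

Answer: no maybe maybe

Derivation:
Start: bits=000000000000000
Op 1: insert ram -> sets bits 0 3 14 -> bits=100100000000001
Op 2: insert rat -> sets bits 2 5 8 -> bits=101101001000001
Op 3: query bat -> checks bit2=1, bit3=1, bit10=0 (has a 0) -> no
Op 4: insert bat -> sets bits 2 3 10 -> bits=101101001010001
Op 5: query ram -> checks bit0=1, bit3=1, bit14=1 (all 1) -> maybe
Op 6: query ram -> checks bit0=1, bit3=1, bit14=1 (all 1) -> maybe
Op 7: insert yak -> sets bits 0 7 14 -> bits=101101011010001
Op 8: insert cow -> sets bits 2 5 10 -> bits=101101011010001
Query results in order: no maybe maybe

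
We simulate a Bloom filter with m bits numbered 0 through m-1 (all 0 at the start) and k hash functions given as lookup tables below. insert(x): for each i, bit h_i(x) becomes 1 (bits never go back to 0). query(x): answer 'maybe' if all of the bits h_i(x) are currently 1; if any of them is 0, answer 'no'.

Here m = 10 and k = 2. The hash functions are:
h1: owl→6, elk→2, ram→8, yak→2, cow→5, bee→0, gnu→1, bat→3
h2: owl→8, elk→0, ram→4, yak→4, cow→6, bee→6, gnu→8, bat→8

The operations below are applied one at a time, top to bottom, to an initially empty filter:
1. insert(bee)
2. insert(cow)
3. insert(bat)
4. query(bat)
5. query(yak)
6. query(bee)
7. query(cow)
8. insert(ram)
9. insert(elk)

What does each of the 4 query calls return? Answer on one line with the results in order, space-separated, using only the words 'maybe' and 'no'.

Start: bits=0000000000
Op 1: insert bee -> sets bits 0 6 -> bits=1000001000
Op 2: insert cow -> sets bits 5 6 -> bits=1000011000
Op 3: insert bat -> sets bits 3 8 -> bits=1001011010
Op 4: query bat -> checks bit3=1, bit8=1 (all 1) -> maybe
Op 5: query yak -> checks bit2=0, bit4=0 (has a 0) -> no
Op 6: query bee -> checks bit0=1, bit6=1 (all 1) -> maybe
Op 7: query cow -> checks bit5=1, bit6=1 (all 1) -> maybe
Op 8: insert ram -> sets bits 4 8 -> bits=1001111010
Op 9: insert elk -> sets bits 0 2 -> bits=1011111010
Query results in order: maybe no maybe maybe

Answer: maybe no maybe maybe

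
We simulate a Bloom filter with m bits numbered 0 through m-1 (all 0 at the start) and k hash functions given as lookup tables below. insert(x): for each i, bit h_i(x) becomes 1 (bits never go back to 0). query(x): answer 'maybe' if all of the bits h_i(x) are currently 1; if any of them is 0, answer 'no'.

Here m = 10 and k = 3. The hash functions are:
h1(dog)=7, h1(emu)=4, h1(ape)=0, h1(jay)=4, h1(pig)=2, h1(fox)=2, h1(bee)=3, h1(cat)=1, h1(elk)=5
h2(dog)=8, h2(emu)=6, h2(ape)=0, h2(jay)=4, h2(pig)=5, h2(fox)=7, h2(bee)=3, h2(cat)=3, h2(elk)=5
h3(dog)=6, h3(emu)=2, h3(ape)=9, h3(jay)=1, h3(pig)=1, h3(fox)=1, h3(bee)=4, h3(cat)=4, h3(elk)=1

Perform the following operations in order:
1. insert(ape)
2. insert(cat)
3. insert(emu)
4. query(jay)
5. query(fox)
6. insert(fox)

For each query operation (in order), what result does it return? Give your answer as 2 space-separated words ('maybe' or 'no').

Start: bits=0000000000
Op 1: insert ape -> sets bits 0 9 -> bits=1000000001
Op 2: insert cat -> sets bits 1 3 4 -> bits=1101100001
Op 3: insert emu -> sets bits 2 4 6 -> bits=1111101001
Op 4: query jay -> checks bit1=1, bit4=1 (all 1) -> maybe
Op 5: query fox -> checks bit1=1, bit2=1, bit7=0 (has a 0) -> no
Op 6: insert fox -> sets bits 1 2 7 -> bits=1111101101
Query results in order: maybe no

Answer: maybe no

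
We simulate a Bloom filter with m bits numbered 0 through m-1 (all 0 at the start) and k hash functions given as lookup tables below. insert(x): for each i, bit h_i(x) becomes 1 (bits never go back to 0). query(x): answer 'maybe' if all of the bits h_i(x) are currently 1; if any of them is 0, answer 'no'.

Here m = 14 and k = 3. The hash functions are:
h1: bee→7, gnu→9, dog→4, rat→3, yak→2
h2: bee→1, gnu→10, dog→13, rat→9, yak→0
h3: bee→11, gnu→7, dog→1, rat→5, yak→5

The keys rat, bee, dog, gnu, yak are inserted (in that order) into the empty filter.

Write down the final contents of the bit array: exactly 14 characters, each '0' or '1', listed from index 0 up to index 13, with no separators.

Answer: 11111101011101

Derivation:
Start: bits=00000000000000
After insert 'rat': sets bits 3 5 9 -> bits=00010100010000
After insert 'bee': sets bits 1 7 11 -> bits=01010101010100
After insert 'dog': sets bits 1 4 13 -> bits=01011101010101
After insert 'gnu': sets bits 7 9 10 -> bits=01011101011101
After insert 'yak': sets bits 0 2 5 -> bits=11111101011101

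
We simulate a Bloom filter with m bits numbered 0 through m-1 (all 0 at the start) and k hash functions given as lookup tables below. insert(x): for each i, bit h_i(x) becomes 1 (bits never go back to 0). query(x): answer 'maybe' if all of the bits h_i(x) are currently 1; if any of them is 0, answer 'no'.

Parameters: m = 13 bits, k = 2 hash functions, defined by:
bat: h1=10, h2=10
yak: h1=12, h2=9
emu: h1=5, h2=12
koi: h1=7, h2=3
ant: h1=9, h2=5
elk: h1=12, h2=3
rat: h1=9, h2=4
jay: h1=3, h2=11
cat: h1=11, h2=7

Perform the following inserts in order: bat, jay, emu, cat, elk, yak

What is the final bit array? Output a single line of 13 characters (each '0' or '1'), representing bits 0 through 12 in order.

Answer: 0001010101111

Derivation:
Start: bits=0000000000000
After insert 'bat': sets bits 10 -> bits=0000000000100
After insert 'jay': sets bits 3 11 -> bits=0001000000110
After insert 'emu': sets bits 5 12 -> bits=0001010000111
After insert 'cat': sets bits 7 11 -> bits=0001010100111
After insert 'elk': sets bits 3 12 -> bits=0001010100111
After insert 'yak': sets bits 9 12 -> bits=0001010101111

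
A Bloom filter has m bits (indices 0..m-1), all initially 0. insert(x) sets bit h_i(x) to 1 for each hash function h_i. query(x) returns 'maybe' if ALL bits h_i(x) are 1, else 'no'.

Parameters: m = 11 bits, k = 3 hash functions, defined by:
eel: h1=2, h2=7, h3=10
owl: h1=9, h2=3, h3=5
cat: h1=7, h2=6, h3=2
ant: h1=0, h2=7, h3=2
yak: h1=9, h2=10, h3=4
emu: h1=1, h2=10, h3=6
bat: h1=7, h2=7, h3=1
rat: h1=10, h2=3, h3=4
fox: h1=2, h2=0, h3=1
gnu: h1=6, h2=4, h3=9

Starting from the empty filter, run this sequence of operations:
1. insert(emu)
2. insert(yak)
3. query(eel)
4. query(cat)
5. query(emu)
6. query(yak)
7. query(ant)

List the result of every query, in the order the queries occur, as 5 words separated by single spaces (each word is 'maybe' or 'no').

Start: bits=00000000000
Op 1: insert emu -> sets bits 1 6 10 -> bits=01000010001
Op 2: insert yak -> sets bits 4 9 10 -> bits=01001010011
Op 3: query eel -> checks bit2=0, bit7=0, bit10=1 (has a 0) -> no
Op 4: query cat -> checks bit2=0, bit6=1, bit7=0 (has a 0) -> no
Op 5: query emu -> checks bit1=1, bit6=1, bit10=1 (all 1) -> maybe
Op 6: query yak -> checks bit4=1, bit9=1, bit10=1 (all 1) -> maybe
Op 7: query ant -> checks bit0=0, bit2=0, bit7=0 (has a 0) -> no
Query results in order: no no maybe maybe no

Answer: no no maybe maybe no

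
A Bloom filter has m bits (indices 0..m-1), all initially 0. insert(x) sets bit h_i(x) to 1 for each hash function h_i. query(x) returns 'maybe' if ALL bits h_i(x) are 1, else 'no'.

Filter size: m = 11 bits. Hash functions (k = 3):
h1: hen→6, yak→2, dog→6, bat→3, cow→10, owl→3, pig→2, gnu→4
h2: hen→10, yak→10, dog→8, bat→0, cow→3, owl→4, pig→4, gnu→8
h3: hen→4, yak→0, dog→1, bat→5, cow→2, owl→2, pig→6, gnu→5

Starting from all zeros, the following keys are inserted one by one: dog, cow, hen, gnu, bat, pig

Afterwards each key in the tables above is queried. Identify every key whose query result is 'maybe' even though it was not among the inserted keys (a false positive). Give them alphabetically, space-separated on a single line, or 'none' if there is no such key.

Answer: owl yak

Derivation:
Start: bits=00000000000
After insert 'dog': sets bits 1 6 8 -> bits=01000010100
After insert 'cow': sets bits 2 3 10 -> bits=01110010101
After insert 'hen': sets bits 4 6 10 -> bits=01111010101
After insert 'gnu': sets bits 4 5 8 -> bits=01111110101
After insert 'bat': sets bits 0 3 5 -> bits=11111110101
After insert 'pig': sets bits 2 4 6 -> bits=11111110101
Not inserted: owl yak — query each against bits=11111110101:
query owl: checks bit2=1, bit3=1, bit4=1 (all 1) -> maybe => FALSE POSITIVE
query yak: checks bit0=1, bit2=1, bit10=1 (all 1) -> maybe => FALSE POSITIVE
False positives (alphabetical): owl yak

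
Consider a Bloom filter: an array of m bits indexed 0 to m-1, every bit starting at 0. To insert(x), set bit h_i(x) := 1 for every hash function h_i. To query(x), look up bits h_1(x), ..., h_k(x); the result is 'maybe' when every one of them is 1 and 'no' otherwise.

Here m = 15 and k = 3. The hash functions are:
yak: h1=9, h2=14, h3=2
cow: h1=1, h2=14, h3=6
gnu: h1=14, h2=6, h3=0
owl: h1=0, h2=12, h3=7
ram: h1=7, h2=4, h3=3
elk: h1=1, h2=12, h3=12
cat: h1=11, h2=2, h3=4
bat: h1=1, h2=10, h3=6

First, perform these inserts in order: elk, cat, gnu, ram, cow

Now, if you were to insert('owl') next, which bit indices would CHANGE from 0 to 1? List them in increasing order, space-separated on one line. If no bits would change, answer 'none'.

Answer: none

Derivation:
Start: bits=000000000000000
After insert 'elk': sets bits 1 12 -> bits=010000000000100
After insert 'cat': sets bits 2 4 11 -> bits=011010000001100
After insert 'gnu': sets bits 0 6 14 -> bits=111010100001101
After insert 'ram': sets bits 3 4 7 -> bits=111110110001101
After insert 'cow': sets bits 1 6 14 -> bits=111110110001101
insert 'owl' would touch bits 0 7 12; currently bit0=1, bit7=1, bit12=1
Bits that are 0 among those (would change 0->1): none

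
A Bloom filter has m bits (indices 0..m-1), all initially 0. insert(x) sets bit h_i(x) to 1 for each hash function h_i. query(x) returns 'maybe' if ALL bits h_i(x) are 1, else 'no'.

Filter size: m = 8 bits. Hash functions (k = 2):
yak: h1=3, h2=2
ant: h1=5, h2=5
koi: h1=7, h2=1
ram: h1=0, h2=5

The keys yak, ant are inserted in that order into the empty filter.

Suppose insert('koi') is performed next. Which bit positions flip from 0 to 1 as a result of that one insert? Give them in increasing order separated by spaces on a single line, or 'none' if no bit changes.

Answer: 1 7

Derivation:
Start: bits=00000000
After insert 'yak': sets bits 2 3 -> bits=00110000
After insert 'ant': sets bits 5 -> bits=00110100
insert 'koi' would touch bits 1 7; currently bit1=0, bit7=0
Bits that are 0 among those (would change 0->1): 1 7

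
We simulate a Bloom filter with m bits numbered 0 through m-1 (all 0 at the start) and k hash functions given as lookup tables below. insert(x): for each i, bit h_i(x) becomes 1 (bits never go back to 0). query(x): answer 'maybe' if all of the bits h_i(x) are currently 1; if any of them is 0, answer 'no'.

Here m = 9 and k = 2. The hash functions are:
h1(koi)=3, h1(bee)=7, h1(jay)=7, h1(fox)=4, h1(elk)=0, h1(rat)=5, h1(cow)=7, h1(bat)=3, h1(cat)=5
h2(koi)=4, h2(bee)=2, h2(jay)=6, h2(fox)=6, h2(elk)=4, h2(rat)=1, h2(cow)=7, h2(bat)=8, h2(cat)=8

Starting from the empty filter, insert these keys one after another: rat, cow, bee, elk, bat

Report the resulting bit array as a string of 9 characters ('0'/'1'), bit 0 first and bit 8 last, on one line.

Start: bits=000000000
After insert 'rat': sets bits 1 5 -> bits=010001000
After insert 'cow': sets bits 7 -> bits=010001010
After insert 'bee': sets bits 2 7 -> bits=011001010
After insert 'elk': sets bits 0 4 -> bits=111011010
After insert 'bat': sets bits 3 8 -> bits=111111011

Answer: 111111011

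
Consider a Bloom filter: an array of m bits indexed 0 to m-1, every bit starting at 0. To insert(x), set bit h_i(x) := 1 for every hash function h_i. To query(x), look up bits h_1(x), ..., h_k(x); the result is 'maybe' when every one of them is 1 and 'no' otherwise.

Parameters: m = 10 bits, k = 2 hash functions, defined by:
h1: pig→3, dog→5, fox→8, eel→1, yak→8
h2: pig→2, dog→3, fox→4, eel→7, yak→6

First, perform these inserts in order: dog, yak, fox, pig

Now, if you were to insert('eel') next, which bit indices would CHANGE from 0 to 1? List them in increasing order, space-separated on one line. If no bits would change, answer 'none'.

Start: bits=0000000000
After insert 'dog': sets bits 3 5 -> bits=0001010000
After insert 'yak': sets bits 6 8 -> bits=0001011010
After insert 'fox': sets bits 4 8 -> bits=0001111010
After insert 'pig': sets bits 2 3 -> bits=0011111010
insert 'eel' would touch bits 1 7; currently bit1=0, bit7=0
Bits that are 0 among those (would change 0->1): 1 7

Answer: 1 7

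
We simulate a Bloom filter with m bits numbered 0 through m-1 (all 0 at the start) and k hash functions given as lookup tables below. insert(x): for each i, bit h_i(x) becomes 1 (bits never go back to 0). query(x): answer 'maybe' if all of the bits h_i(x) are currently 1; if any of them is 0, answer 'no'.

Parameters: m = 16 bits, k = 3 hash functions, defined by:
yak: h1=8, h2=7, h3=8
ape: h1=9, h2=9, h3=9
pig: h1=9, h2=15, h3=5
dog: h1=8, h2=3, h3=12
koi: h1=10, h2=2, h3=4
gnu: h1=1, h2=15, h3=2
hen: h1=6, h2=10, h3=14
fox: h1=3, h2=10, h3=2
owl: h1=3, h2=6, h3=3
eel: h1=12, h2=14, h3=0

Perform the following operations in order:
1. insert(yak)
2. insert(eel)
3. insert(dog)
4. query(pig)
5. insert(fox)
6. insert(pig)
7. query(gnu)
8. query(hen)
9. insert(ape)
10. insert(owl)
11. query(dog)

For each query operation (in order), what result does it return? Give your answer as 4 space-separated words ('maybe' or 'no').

Answer: no no no maybe

Derivation:
Start: bits=0000000000000000
Op 1: insert yak -> sets bits 7 8 -> bits=0000000110000000
Op 2: insert eel -> sets bits 0 12 14 -> bits=1000000110001010
Op 3: insert dog -> sets bits 3 8 12 -> bits=1001000110001010
Op 4: query pig -> checks bit5=0, bit9=0, bit15=0 (has a 0) -> no
Op 5: insert fox -> sets bits 2 3 10 -> bits=1011000110101010
Op 6: insert pig -> sets bits 5 9 15 -> bits=1011010111101011
Op 7: query gnu -> checks bit1=0, bit2=1, bit15=1 (has a 0) -> no
Op 8: query hen -> checks bit6=0, bit10=1, bit14=1 (has a 0) -> no
Op 9: insert ape -> sets bits 9 -> bits=1011010111101011
Op 10: insert owl -> sets bits 3 6 -> bits=1011011111101011
Op 11: query dog -> checks bit3=1, bit8=1, bit12=1 (all 1) -> maybe
Query results in order: no no no maybe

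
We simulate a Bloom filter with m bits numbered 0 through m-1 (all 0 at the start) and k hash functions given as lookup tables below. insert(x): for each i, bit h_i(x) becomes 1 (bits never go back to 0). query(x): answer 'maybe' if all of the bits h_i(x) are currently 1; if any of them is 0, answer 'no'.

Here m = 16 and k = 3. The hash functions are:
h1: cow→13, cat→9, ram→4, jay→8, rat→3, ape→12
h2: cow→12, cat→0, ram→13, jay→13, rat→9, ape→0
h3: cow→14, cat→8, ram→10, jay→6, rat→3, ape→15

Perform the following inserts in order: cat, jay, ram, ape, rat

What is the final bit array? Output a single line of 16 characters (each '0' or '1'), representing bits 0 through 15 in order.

Start: bits=0000000000000000
After insert 'cat': sets bits 0 8 9 -> bits=1000000011000000
After insert 'jay': sets bits 6 8 13 -> bits=1000001011000100
After insert 'ram': sets bits 4 10 13 -> bits=1000101011100100
After insert 'ape': sets bits 0 12 15 -> bits=1000101011101101
After insert 'rat': sets bits 3 9 -> bits=1001101011101101

Answer: 1001101011101101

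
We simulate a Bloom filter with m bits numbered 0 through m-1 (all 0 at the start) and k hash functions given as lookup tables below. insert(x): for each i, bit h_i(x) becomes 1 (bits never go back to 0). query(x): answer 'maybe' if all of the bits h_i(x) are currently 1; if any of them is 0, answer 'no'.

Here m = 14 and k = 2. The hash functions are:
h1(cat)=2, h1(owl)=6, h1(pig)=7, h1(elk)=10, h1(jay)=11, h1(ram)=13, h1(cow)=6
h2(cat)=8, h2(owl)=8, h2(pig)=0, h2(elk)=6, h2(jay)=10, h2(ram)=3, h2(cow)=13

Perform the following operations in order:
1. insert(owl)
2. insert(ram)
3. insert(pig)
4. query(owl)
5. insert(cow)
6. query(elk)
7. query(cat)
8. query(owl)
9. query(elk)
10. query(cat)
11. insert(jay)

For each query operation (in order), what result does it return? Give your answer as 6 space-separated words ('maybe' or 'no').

Answer: maybe no no maybe no no

Derivation:
Start: bits=00000000000000
Op 1: insert owl -> sets bits 6 8 -> bits=00000010100000
Op 2: insert ram -> sets bits 3 13 -> bits=00010010100001
Op 3: insert pig -> sets bits 0 7 -> bits=10010011100001
Op 4: query owl -> checks bit6=1, bit8=1 (all 1) -> maybe
Op 5: insert cow -> sets bits 6 13 -> bits=10010011100001
Op 6: query elk -> checks bit6=1, bit10=0 (has a 0) -> no
Op 7: query cat -> checks bit2=0, bit8=1 (has a 0) -> no
Op 8: query owl -> checks bit6=1, bit8=1 (all 1) -> maybe
Op 9: query elk -> checks bit6=1, bit10=0 (has a 0) -> no
Op 10: query cat -> checks bit2=0, bit8=1 (has a 0) -> no
Op 11: insert jay -> sets bits 10 11 -> bits=10010011101101
Query results in order: maybe no no maybe no no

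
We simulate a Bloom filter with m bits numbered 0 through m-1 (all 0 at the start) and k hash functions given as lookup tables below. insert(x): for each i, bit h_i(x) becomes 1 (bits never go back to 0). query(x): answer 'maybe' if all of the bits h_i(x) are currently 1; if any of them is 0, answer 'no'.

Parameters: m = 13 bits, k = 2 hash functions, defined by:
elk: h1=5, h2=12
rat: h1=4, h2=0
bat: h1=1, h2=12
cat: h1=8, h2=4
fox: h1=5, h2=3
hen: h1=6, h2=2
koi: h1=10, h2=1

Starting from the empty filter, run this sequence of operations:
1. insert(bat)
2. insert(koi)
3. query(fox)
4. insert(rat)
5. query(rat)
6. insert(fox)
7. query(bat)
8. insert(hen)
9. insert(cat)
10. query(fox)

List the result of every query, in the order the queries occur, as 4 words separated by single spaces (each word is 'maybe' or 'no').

Answer: no maybe maybe maybe

Derivation:
Start: bits=0000000000000
Op 1: insert bat -> sets bits 1 12 -> bits=0100000000001
Op 2: insert koi -> sets bits 1 10 -> bits=0100000000101
Op 3: query fox -> checks bit3=0, bit5=0 (has a 0) -> no
Op 4: insert rat -> sets bits 0 4 -> bits=1100100000101
Op 5: query rat -> checks bit0=1, bit4=1 (all 1) -> maybe
Op 6: insert fox -> sets bits 3 5 -> bits=1101110000101
Op 7: query bat -> checks bit1=1, bit12=1 (all 1) -> maybe
Op 8: insert hen -> sets bits 2 6 -> bits=1111111000101
Op 9: insert cat -> sets bits 4 8 -> bits=1111111010101
Op 10: query fox -> checks bit3=1, bit5=1 (all 1) -> maybe
Query results in order: no maybe maybe maybe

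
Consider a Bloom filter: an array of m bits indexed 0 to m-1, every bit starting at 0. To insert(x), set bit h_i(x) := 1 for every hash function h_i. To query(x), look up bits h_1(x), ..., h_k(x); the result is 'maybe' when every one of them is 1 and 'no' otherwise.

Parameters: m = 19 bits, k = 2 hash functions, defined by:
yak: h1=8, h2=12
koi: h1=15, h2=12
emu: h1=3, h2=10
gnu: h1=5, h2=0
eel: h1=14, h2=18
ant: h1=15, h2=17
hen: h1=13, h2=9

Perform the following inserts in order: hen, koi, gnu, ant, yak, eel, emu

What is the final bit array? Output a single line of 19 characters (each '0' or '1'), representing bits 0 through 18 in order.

Start: bits=0000000000000000000
After insert 'hen': sets bits 9 13 -> bits=0000000001000100000
After insert 'koi': sets bits 12 15 -> bits=0000000001001101000
After insert 'gnu': sets bits 0 5 -> bits=1000010001001101000
After insert 'ant': sets bits 15 17 -> bits=1000010001001101010
After insert 'yak': sets bits 8 12 -> bits=1000010011001101010
After insert 'eel': sets bits 14 18 -> bits=1000010011001111011
After insert 'emu': sets bits 3 10 -> bits=1001010011101111011

Answer: 1001010011101111011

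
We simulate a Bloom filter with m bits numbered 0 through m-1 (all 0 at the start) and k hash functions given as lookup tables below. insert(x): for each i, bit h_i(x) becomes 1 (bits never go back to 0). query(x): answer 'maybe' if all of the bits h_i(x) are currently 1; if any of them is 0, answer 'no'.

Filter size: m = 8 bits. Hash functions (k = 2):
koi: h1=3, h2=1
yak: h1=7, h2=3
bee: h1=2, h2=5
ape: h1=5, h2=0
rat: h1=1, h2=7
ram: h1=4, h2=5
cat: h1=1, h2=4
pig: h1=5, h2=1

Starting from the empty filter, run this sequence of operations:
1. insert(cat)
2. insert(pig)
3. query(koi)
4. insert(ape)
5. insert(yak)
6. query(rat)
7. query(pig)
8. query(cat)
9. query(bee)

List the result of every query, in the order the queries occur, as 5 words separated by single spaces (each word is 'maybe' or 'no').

Answer: no maybe maybe maybe no

Derivation:
Start: bits=00000000
Op 1: insert cat -> sets bits 1 4 -> bits=01001000
Op 2: insert pig -> sets bits 1 5 -> bits=01001100
Op 3: query koi -> checks bit1=1, bit3=0 (has a 0) -> no
Op 4: insert ape -> sets bits 0 5 -> bits=11001100
Op 5: insert yak -> sets bits 3 7 -> bits=11011101
Op 6: query rat -> checks bit1=1, bit7=1 (all 1) -> maybe
Op 7: query pig -> checks bit1=1, bit5=1 (all 1) -> maybe
Op 8: query cat -> checks bit1=1, bit4=1 (all 1) -> maybe
Op 9: query bee -> checks bit2=0, bit5=1 (has a 0) -> no
Query results in order: no maybe maybe maybe no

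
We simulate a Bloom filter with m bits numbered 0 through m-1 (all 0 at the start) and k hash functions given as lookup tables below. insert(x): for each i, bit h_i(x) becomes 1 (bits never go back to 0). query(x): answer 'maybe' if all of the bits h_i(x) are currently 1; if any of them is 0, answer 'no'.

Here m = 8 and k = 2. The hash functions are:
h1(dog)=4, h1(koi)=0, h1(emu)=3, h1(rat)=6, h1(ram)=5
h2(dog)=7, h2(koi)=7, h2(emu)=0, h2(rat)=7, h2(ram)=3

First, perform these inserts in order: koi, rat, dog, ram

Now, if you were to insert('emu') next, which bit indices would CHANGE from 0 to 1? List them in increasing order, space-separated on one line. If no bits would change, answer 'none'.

Start: bits=00000000
After insert 'koi': sets bits 0 7 -> bits=10000001
After insert 'rat': sets bits 6 7 -> bits=10000011
After insert 'dog': sets bits 4 7 -> bits=10001011
After insert 'ram': sets bits 3 5 -> bits=10011111
insert 'emu' would touch bits 0 3; currently bit0=1, bit3=1
Bits that are 0 among those (would change 0->1): none

Answer: none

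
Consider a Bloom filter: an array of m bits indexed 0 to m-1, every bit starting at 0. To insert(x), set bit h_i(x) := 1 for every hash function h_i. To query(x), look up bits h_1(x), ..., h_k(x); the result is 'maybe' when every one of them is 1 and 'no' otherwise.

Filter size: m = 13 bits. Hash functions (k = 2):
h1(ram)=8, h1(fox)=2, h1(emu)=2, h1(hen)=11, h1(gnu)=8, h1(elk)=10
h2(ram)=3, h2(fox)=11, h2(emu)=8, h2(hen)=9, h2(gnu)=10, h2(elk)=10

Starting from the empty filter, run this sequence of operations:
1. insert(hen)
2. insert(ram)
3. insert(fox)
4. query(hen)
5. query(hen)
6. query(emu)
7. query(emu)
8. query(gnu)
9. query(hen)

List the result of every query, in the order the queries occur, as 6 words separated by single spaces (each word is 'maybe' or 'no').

Answer: maybe maybe maybe maybe no maybe

Derivation:
Start: bits=0000000000000
Op 1: insert hen -> sets bits 9 11 -> bits=0000000001010
Op 2: insert ram -> sets bits 3 8 -> bits=0001000011010
Op 3: insert fox -> sets bits 2 11 -> bits=0011000011010
Op 4: query hen -> checks bit9=1, bit11=1 (all 1) -> maybe
Op 5: query hen -> checks bit9=1, bit11=1 (all 1) -> maybe
Op 6: query emu -> checks bit2=1, bit8=1 (all 1) -> maybe
Op 7: query emu -> checks bit2=1, bit8=1 (all 1) -> maybe
Op 8: query gnu -> checks bit8=1, bit10=0 (has a 0) -> no
Op 9: query hen -> checks bit9=1, bit11=1 (all 1) -> maybe
Query results in order: maybe maybe maybe maybe no maybe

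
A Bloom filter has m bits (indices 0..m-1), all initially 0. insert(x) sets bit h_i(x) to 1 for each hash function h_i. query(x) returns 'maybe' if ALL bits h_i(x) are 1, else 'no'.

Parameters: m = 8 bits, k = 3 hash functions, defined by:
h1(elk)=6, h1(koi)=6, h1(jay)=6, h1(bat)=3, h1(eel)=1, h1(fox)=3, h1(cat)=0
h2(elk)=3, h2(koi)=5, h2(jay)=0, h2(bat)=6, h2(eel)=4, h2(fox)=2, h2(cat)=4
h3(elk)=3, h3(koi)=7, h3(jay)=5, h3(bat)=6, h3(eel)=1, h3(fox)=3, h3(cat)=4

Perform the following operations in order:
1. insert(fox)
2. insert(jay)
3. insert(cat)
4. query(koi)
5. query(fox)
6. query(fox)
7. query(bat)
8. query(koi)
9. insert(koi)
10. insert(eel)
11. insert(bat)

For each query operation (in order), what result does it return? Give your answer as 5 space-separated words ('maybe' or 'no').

Start: bits=00000000
Op 1: insert fox -> sets bits 2 3 -> bits=00110000
Op 2: insert jay -> sets bits 0 5 6 -> bits=10110110
Op 3: insert cat -> sets bits 0 4 -> bits=10111110
Op 4: query koi -> checks bit5=1, bit6=1, bit7=0 (has a 0) -> no
Op 5: query fox -> checks bit2=1, bit3=1 (all 1) -> maybe
Op 6: query fox -> checks bit2=1, bit3=1 (all 1) -> maybe
Op 7: query bat -> checks bit3=1, bit6=1 (all 1) -> maybe
Op 8: query koi -> checks bit5=1, bit6=1, bit7=0 (has a 0) -> no
Op 9: insert koi -> sets bits 5 6 7 -> bits=10111111
Op 10: insert eel -> sets bits 1 4 -> bits=11111111
Op 11: insert bat -> sets bits 3 6 -> bits=11111111
Query results in order: no maybe maybe maybe no

Answer: no maybe maybe maybe no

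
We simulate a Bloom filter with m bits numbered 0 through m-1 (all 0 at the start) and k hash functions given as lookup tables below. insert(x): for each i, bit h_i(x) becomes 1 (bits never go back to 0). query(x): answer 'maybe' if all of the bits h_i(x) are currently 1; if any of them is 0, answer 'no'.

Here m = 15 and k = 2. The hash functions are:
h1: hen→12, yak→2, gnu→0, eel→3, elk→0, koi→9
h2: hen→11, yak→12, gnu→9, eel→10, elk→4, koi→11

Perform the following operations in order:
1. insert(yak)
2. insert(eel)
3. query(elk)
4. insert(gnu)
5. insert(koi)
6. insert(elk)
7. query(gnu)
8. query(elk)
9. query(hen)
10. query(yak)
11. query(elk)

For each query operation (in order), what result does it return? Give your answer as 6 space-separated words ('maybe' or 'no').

Start: bits=000000000000000
Op 1: insert yak -> sets bits 2 12 -> bits=001000000000100
Op 2: insert eel -> sets bits 3 10 -> bits=001100000010100
Op 3: query elk -> checks bit0=0, bit4=0 (has a 0) -> no
Op 4: insert gnu -> sets bits 0 9 -> bits=101100000110100
Op 5: insert koi -> sets bits 9 11 -> bits=101100000111100
Op 6: insert elk -> sets bits 0 4 -> bits=101110000111100
Op 7: query gnu -> checks bit0=1, bit9=1 (all 1) -> maybe
Op 8: query elk -> checks bit0=1, bit4=1 (all 1) -> maybe
Op 9: query hen -> checks bit11=1, bit12=1 (all 1) -> maybe
Op 10: query yak -> checks bit2=1, bit12=1 (all 1) -> maybe
Op 11: query elk -> checks bit0=1, bit4=1 (all 1) -> maybe
Query results in order: no maybe maybe maybe maybe maybe

Answer: no maybe maybe maybe maybe maybe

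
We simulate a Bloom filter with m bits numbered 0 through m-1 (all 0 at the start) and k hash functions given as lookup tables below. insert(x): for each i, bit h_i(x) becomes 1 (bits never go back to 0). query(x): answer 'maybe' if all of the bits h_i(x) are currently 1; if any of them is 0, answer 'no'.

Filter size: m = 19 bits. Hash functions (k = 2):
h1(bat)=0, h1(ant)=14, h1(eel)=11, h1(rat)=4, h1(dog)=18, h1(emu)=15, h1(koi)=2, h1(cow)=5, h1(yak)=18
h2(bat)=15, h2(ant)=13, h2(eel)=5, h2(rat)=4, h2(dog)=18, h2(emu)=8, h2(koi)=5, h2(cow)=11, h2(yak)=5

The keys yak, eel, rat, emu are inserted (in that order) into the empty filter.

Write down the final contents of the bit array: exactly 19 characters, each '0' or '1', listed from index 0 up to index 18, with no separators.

Answer: 0000110010010001001

Derivation:
Start: bits=0000000000000000000
After insert 'yak': sets bits 5 18 -> bits=0000010000000000001
After insert 'eel': sets bits 5 11 -> bits=0000010000010000001
After insert 'rat': sets bits 4 -> bits=0000110000010000001
After insert 'emu': sets bits 8 15 -> bits=0000110010010001001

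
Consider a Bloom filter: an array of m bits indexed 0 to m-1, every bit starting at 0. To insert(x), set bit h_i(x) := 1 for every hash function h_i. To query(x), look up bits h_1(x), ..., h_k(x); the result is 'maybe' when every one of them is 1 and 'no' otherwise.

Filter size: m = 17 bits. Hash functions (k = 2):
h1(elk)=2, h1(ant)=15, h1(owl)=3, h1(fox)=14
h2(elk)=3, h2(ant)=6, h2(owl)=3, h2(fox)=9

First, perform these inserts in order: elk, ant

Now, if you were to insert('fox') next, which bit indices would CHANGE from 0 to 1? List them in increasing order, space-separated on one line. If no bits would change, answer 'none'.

Start: bits=00000000000000000
After insert 'elk': sets bits 2 3 -> bits=00110000000000000
After insert 'ant': sets bits 6 15 -> bits=00110010000000010
insert 'fox' would touch bits 9 14; currently bit9=0, bit14=0
Bits that are 0 among those (would change 0->1): 9 14

Answer: 9 14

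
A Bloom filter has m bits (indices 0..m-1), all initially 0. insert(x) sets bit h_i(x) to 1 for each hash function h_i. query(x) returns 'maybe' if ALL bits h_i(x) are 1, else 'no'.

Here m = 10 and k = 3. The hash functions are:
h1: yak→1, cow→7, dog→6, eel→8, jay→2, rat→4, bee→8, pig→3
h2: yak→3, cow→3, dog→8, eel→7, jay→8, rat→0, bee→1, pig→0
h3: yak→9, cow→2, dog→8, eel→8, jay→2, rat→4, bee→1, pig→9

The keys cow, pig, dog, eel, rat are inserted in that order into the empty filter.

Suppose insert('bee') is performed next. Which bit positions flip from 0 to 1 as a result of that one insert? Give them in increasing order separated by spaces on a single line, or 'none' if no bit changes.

Answer: 1

Derivation:
Start: bits=0000000000
After insert 'cow': sets bits 2 3 7 -> bits=0011000100
After insert 'pig': sets bits 0 3 9 -> bits=1011000101
After insert 'dog': sets bits 6 8 -> bits=1011001111
After insert 'eel': sets bits 7 8 -> bits=1011001111
After insert 'rat': sets bits 0 4 -> bits=1011101111
insert 'bee' would touch bits 1 8; currently bit1=0, bit8=1
Bits that are 0 among those (would change 0->1): 1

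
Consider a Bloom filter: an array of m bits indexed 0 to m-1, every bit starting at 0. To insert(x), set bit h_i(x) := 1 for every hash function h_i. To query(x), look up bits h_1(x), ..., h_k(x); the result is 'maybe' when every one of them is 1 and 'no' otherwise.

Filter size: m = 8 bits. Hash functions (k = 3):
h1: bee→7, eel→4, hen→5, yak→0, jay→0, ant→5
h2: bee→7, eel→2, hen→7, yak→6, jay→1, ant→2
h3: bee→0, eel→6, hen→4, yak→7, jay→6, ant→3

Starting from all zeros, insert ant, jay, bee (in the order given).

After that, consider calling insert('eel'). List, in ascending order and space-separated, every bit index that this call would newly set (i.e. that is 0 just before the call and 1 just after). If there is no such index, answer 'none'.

Answer: 4

Derivation:
Start: bits=00000000
After insert 'ant': sets bits 2 3 5 -> bits=00110100
After insert 'jay': sets bits 0 1 6 -> bits=11110110
After insert 'bee': sets bits 0 7 -> bits=11110111
insert 'eel' would touch bits 2 4 6; currently bit2=1, bit4=0, bit6=1
Bits that are 0 among those (would change 0->1): 4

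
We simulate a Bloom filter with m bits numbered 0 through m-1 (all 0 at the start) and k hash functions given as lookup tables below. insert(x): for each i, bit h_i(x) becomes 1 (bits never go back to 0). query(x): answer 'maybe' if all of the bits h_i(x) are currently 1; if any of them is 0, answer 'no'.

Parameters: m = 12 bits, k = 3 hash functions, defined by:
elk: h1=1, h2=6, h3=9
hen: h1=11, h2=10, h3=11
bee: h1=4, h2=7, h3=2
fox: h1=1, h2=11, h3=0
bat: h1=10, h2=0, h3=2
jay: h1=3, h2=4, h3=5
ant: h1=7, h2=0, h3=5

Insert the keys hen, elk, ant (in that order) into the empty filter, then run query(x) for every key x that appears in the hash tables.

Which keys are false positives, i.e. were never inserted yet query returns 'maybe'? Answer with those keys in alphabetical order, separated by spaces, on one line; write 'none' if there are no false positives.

Start: bits=000000000000
After insert 'hen': sets bits 10 11 -> bits=000000000011
After insert 'elk': sets bits 1 6 9 -> bits=010000100111
After insert 'ant': sets bits 0 5 7 -> bits=110001110111
Not inserted: bat bee fox jay — query each against bits=110001110111:
query bat: checks bit0=1, bit2=0, bit10=1 (has a 0) -> no => not a false positive
query bee: checks bit2=0, bit4=0, bit7=1 (has a 0) -> no => not a false positive
query fox: checks bit0=1, bit1=1, bit11=1 (all 1) -> maybe => FALSE POSITIVE
query jay: checks bit3=0, bit4=0, bit5=1 (has a 0) -> no => not a false positive
False positives (alphabetical): fox

Answer: fox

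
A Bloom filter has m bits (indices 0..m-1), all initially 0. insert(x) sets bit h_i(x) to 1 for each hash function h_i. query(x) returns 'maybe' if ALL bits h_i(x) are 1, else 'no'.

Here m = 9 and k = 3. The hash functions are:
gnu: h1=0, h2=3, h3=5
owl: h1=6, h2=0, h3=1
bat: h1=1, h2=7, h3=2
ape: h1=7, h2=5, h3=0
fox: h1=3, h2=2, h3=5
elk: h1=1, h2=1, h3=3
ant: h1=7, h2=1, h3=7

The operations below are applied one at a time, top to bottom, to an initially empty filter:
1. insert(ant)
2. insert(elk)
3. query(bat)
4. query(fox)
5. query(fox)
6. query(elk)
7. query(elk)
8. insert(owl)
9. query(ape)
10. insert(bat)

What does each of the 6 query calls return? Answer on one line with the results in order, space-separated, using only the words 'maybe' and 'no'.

Answer: no no no maybe maybe no

Derivation:
Start: bits=000000000
Op 1: insert ant -> sets bits 1 7 -> bits=010000010
Op 2: insert elk -> sets bits 1 3 -> bits=010100010
Op 3: query bat -> checks bit1=1, bit2=0, bit7=1 (has a 0) -> no
Op 4: query fox -> checks bit2=0, bit3=1, bit5=0 (has a 0) -> no
Op 5: query fox -> checks bit2=0, bit3=1, bit5=0 (has a 0) -> no
Op 6: query elk -> checks bit1=1, bit3=1 (all 1) -> maybe
Op 7: query elk -> checks bit1=1, bit3=1 (all 1) -> maybe
Op 8: insert owl -> sets bits 0 1 6 -> bits=110100110
Op 9: query ape -> checks bit0=1, bit5=0, bit7=1 (has a 0) -> no
Op 10: insert bat -> sets bits 1 2 7 -> bits=111100110
Query results in order: no no no maybe maybe no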